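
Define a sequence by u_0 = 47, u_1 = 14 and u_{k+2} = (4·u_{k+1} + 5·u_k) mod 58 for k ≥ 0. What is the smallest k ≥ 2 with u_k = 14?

15

u_0 = 47,  u_1 = 14,  u_2 = 1,  u_3 = 16,  u_4 = 11,  u_5 = 8,  u_6 = 29,  u_7 = 40,  u_8 = 15,  u_9 = 28,  u_{10} = 13,  u_{11} = 18,  u_{12} = 21,  u_{13} = 0,  u_{14} = 47,  u_{15} = 14.
Since (u_{14}, u_{15}) = (u_0, u_1) = (47, 14) (two consecutive terms determine the rest), the sequence is periodic with period 14.
The value 14 next appears (with k ≥ 2) at u_{15}.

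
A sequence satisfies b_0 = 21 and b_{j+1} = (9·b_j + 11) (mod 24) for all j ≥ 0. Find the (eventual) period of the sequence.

Computing terms: b_0 = 21, b_1 = 8, b_2 = 11, b_3 = 14, b_4 = 17, b_5 = 20, b_6 = 23, b_7 = 2, b_8 = 5, b_9 = 8.
Since b_9 = b_1 = 8, the sequence is eventually periodic: after a pre-period of length 1 it cycles with period 8.

8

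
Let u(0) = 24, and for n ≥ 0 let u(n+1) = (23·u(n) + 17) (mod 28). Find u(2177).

We have u(0) = 24, u(1) = 9, u(2) = 0, u(3) = 17, u(4) = 16, u(5) = 21, u(6) = 24.
The sequence repeats with period 6.
(2177 - 0) mod 6 = 5, so u(2177) = u(5) = 21.

21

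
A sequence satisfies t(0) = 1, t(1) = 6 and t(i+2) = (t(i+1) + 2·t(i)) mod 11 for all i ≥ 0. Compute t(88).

Listing terms: t(0) = 1,  t(1) = 6,  t(2) = 8,  t(3) = 9,  t(4) = 3,  t(5) = 10,  t(6) = 5,  t(7) = 3,  t(8) = 2,  t(9) = 8,  t(10) = 1,  t(11) = 6.
Since (t(10), t(11)) = (t(0), t(1)) = (1, 6) (two consecutive terms determine the rest), the sequence is periodic with period 10.
So t(88) = t(0 + ((88-0) mod 10)) = t(8) = 2.

2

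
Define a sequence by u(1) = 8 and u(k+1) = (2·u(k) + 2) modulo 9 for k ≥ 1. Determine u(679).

8

Listing terms: u(1) = 8; u(2) = 0; u(3) = 2; u(4) = 6; u(5) = 5; u(6) = 3; u(7) = 8.
Since u(7) = u(1) = 8, the sequence is periodic with period 6.
So u(679) = u(1 + ((679-1) mod 6)) = u(1) = 8.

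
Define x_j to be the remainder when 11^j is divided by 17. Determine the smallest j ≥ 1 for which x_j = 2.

x_0 = 1; x_1 = 11; x_2 = 2; x_3 = 5; x_4 = 4; x_5 = 10; x_6 = 8; x_7 = 3; x_8 = 16; x_9 = 6; x_{10} = 15; x_{11} = 12; x_{12} = 13; x_{13} = 7; x_{14} = 9; x_{15} = 14; x_{16} = 1.
The sequence repeats with period 16.
The value 2 first appears (with j ≥ 1) at x_2.

2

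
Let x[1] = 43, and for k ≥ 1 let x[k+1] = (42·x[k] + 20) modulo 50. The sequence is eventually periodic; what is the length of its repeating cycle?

20

x[1] = 43, x[2] = 26, x[3] = 12, x[4] = 24, x[5] = 28, x[6] = 46, x[7] = 2, x[8] = 4, x[9] = 38, x[10] = 16, x[11] = 42, x[12] = 34, x[13] = 48, x[14] = 36, x[15] = 32, x[16] = 14, x[17] = 8, x[18] = 6, x[19] = 22, x[20] = 44, x[21] = 18, x[22] = 26.
Since x[22] = x[2] = 26, the sequence is eventually periodic: after a pre-period of length 1 it cycles with period 20.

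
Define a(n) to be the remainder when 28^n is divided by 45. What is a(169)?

28

Listing terms: a(1) = 28; a(2) = 19; a(3) = 37; a(4) = 1; a(5) = 28.
The sequence repeats with period 4.
(169 - 1) mod 4 = 0, so a(169) = a(1) = 28.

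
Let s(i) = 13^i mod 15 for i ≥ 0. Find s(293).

Computing terms: s(0) = 1; s(1) = 13; s(2) = 4; s(3) = 7; s(4) = 1.
The sequence repeats with period 4.
(293 - 0) mod 4 = 1, so s(293) = s(1) = 13.

13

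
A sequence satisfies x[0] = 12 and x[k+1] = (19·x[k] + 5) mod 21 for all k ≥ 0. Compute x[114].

Computing terms: x[0] = 12; x[1] = 2; x[2] = 1; x[3] = 3; x[4] = 20; x[5] = 7; x[6] = 12.
Since x[6] = x[0] = 12, the sequence is periodic with period 6.
So x[114] = x[0 + ((114-0) mod 6)] = x[0] = 12.

12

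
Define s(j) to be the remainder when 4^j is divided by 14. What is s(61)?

s(1) = 4, s(2) = 2, s(3) = 8, s(4) = 4.
The sequence repeats with period 3.
So s(61) = s(1 + ((61-1) mod 3)) = s(1) = 4.

4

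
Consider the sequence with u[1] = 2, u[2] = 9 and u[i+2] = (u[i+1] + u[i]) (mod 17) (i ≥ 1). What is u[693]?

Computing terms: u[1] = 2,  u[2] = 9,  u[3] = 11,  u[4] = 3,  u[5] = 14,  u[6] = 0,  u[7] = 14,  u[8] = 14,  u[9] = 11,  u[10] = 8,  u[11] = 2,  u[12] = 10,  u[13] = 12,  u[14] = 5,  u[15] = 0,  u[16] = 5,  u[17] = 5,  u[18] = 10,  u[19] = 15,  u[20] = 8,  u[21] = 6,  u[22] = 14,  u[23] = 3,  u[24] = 0,  u[25] = 3,  u[26] = 3,  u[27] = 6,  u[28] = 9,  u[29] = 15,  u[30] = 7,  u[31] = 5,  u[32] = 12,  u[33] = 0,  u[34] = 12,  u[35] = 12,  u[36] = 7,  u[37] = 2,  u[38] = 9.
Since (u[37], u[38]) = (u[1], u[2]) = (2, 9) (two consecutive terms determine the rest), the sequence is periodic with period 36.
So u[693] = u[1 + ((693-1) mod 36)] = u[9] = 11.

11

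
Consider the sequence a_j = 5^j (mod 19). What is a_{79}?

Listing terms: a_0 = 1; a_1 = 5; a_2 = 6; a_3 = 11; a_4 = 17; a_5 = 9; a_6 = 7; a_7 = 16; a_8 = 4; a_9 = 1.
The sequence repeats with period 9.
(79 - 0) mod 9 = 7, so a_{79} = a_7 = 16.

16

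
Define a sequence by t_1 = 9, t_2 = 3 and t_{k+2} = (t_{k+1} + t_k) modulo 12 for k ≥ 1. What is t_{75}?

Computing terms: t_1 = 9, t_2 = 3, t_3 = 0, t_4 = 3, t_5 = 3, t_6 = 6, t_7 = 9, t_8 = 3.
The sequence repeats with period 6.
So t_{75} = t_{1 + ((75-1) mod 6)} = t_3 = 0.

0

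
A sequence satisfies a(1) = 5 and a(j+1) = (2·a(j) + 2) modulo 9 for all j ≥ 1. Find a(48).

a(1) = 5; a(2) = 3; a(3) = 8; a(4) = 0; a(5) = 2; a(6) = 6; a(7) = 5.
Since a(7) = a(1) = 5, the sequence is periodic with period 6.
So a(48) = a(1 + ((48-1) mod 6)) = a(6) = 6.

6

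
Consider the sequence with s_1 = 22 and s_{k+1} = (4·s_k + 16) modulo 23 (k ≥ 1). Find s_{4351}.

16

Listing terms: s_1 = 22; s_2 = 12; s_3 = 18; s_4 = 19; s_5 = 0; s_6 = 16; s_7 = 11; s_8 = 14; s_9 = 3; s_{10} = 5; s_{11} = 13; s_{12} = 22.
Since s_{12} = s_1 = 22, the sequence is periodic with period 11.
So s_{4351} = s_{1 + ((4351-1) mod 11)} = s_6 = 16.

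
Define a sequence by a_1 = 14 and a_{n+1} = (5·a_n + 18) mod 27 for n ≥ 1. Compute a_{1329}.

Listing terms: a_1 = 14, a_2 = 7, a_3 = 26, a_4 = 13, a_5 = 2, a_6 = 1, a_7 = 23, a_8 = 25, a_9 = 8, a_{10} = 4, a_{11} = 11, a_{12} = 19, a_{13} = 5, a_{14} = 16, a_{15} = 17, a_{16} = 22, a_{17} = 20, a_{18} = 10, a_{19} = 14.
The sequence repeats with period 18.
(1329 - 1) mod 18 = 14, so a_{1329} = a_{15} = 17.

17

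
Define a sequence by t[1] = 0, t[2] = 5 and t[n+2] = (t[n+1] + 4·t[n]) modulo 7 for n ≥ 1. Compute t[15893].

3

Computing terms: t[1] = 0, t[2] = 5, t[3] = 5, t[4] = 4, t[5] = 3, t[6] = 5, t[7] = 3, t[8] = 2, t[9] = 0, t[10] = 1, t[11] = 1, t[12] = 5, t[13] = 2, t[14] = 1, t[15] = 2, t[16] = 6, t[17] = 0, t[18] = 3, t[19] = 3, t[20] = 1, t[21] = 6, t[22] = 3, t[23] = 6, t[24] = 4, t[25] = 0, t[26] = 2, t[27] = 2, t[28] = 3, t[29] = 4, t[30] = 2, t[31] = 4, t[32] = 5, t[33] = 0, t[34] = 6, t[35] = 6, t[36] = 2, t[37] = 5, t[38] = 6, t[39] = 5, t[40] = 1, t[41] = 0, t[42] = 4, t[43] = 4, t[44] = 6, t[45] = 1, t[46] = 4, t[47] = 1, t[48] = 3, t[49] = 0, t[50] = 5.
The sequence repeats with period 48.
So t[15893] = t[1 + ((15893-1) mod 48)] = t[5] = 3.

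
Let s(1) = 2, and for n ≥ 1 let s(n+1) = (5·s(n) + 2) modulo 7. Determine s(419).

We have s(1) = 2; s(2) = 5; s(3) = 6; s(4) = 4; s(5) = 1; s(6) = 0; s(7) = 2.
The sequence repeats with period 6.
(419 - 1) mod 6 = 4, so s(419) = s(5) = 1.

1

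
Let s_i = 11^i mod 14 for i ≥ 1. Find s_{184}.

Listing terms: s_1 = 11, s_2 = 9, s_3 = 1, s_4 = 11.
The sequence repeats with period 3.
(184 - 1) mod 3 = 0, so s_{184} = s_1 = 11.

11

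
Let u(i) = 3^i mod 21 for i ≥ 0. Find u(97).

3

We have u(0) = 1,  u(1) = 3,  u(2) = 9,  u(3) = 6,  u(4) = 18,  u(5) = 12,  u(6) = 15,  u(7) = 3.
Since u(7) = u(1) = 3, the sequence is eventually periodic: after a pre-period of length 1 it cycles with period 6.
For i ≥ 1, u(i) depends only on (i - 1) mod 6. (97 - 1) mod 6 = 0, so u(97) = u(1) = 3.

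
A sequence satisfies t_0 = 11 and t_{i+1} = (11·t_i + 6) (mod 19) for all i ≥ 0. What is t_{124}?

t_0 = 11; t_1 = 13; t_2 = 16; t_3 = 11.
The sequence repeats with period 3.
So t_{124} = t_{0 + ((124-0) mod 3)} = t_1 = 13.

13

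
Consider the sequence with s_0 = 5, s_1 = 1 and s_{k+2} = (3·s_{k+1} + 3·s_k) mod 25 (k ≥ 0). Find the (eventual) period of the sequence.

20

s_0 = 5, s_1 = 1, s_2 = 18, s_3 = 7, s_4 = 0, s_5 = 21, s_6 = 13, s_7 = 2, s_8 = 20, s_9 = 16, s_{10} = 8, s_{11} = 22, s_{12} = 15, s_{13} = 11, s_{14} = 3, s_{15} = 17, s_{16} = 10, s_{17} = 6, s_{18} = 23, s_{19} = 12, s_{20} = 5, s_{21} = 1.
Since (s_{20}, s_{21}) = (s_0, s_1) = (5, 1) (two consecutive terms determine the rest), the sequence is periodic with period 20.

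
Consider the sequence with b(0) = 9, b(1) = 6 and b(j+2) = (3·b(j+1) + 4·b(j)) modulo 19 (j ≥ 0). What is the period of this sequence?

18

Computing terms: b(0) = 9, b(1) = 6, b(2) = 16, b(3) = 15, b(4) = 14, b(5) = 7, b(6) = 1, b(7) = 12, b(8) = 2, b(9) = 16, b(10) = 18, b(11) = 4, b(12) = 8, b(13) = 2, b(14) = 0, b(15) = 8, b(16) = 5, b(17) = 9, b(18) = 9, b(19) = 6.
Since (b(18), b(19)) = (b(0), b(1)) = (9, 6) (two consecutive terms determine the rest), the sequence is periodic with period 18.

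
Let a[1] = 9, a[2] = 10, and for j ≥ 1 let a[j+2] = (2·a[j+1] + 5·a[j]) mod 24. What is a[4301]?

13

Listing terms: a[1] = 9,  a[2] = 10,  a[3] = 17,  a[4] = 12,  a[5] = 13,  a[6] = 14,  a[7] = 21,  a[8] = 16,  a[9] = 17,  a[10] = 18,  a[11] = 1,  a[12] = 20,  a[13] = 21,  a[14] = 22,  a[15] = 5,  a[16] = 0,  a[17] = 1,  a[18] = 2,  a[19] = 9,  a[20] = 4,  a[21] = 5,  a[22] = 6,  a[23] = 13,  a[24] = 8,  a[25] = 9,  a[26] = 10.
Since (a[25], a[26]) = (a[1], a[2]) = (9, 10) (two consecutive terms determine the rest), the sequence is periodic with period 24.
So a[4301] = a[1 + ((4301-1) mod 24)] = a[5] = 13.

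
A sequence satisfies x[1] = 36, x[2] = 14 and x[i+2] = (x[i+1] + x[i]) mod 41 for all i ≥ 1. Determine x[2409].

24

Computing terms: x[1] = 36,  x[2] = 14,  x[3] = 9,  x[4] = 23,  x[5] = 32,  x[6] = 14,  x[7] = 5,  x[8] = 19,  x[9] = 24,  x[10] = 2,  x[11] = 26,  x[12] = 28,  x[13] = 13,  x[14] = 0,  x[15] = 13,  x[16] = 13,  x[17] = 26,  x[18] = 39,  x[19] = 24,  x[20] = 22,  x[21] = 5,  x[22] = 27,  x[23] = 32,  x[24] = 18,  x[25] = 9,  x[26] = 27,  x[27] = 36,  x[28] = 22,  x[29] = 17,  x[30] = 39,  x[31] = 15,  x[32] = 13,  x[33] = 28,  x[34] = 0,  x[35] = 28,  x[36] = 28,  x[37] = 15,  x[38] = 2,  x[39] = 17,  x[40] = 19,  x[41] = 36,  x[42] = 14.
Since (x[41], x[42]) = (x[1], x[2]) = (36, 14) (two consecutive terms determine the rest), the sequence is periodic with period 40.
So x[2409] = x[1 + ((2409-1) mod 40)] = x[9] = 24.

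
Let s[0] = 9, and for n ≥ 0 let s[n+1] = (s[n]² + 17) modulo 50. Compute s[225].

Computing terms: s[0] = 9; s[1] = 48; s[2] = 21; s[3] = 8; s[4] = 31; s[5] = 28; s[6] = 1; s[7] = 18; s[8] = 41; s[9] = 48.
Since s[9] = s[1] = 48, the sequence is eventually periodic: after a pre-period of length 1 it cycles with period 8.
For n ≥ 1, s[n] depends only on (n - 1) mod 8. (225 - 1) mod 8 = 0, so s[225] = s[1] = 48.

48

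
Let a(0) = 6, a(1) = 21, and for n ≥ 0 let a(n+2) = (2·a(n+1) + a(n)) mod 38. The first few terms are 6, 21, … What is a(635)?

We have a(0) = 6,  a(1) = 21,  a(2) = 10,  a(3) = 3,  a(4) = 16,  a(5) = 35,  a(6) = 10,  a(7) = 17,  a(8) = 6,  a(9) = 29,  a(10) = 26,  a(11) = 5,  a(12) = 36,  a(13) = 1,  a(14) = 0,  a(15) = 1,  a(16) = 2,  a(17) = 5,  a(18) = 12,  a(19) = 29,  a(20) = 32,  a(21) = 17,  a(22) = 28,  a(23) = 35,  a(24) = 22,  a(25) = 3,  a(26) = 28,  a(27) = 21,  a(28) = 32,  a(29) = 9,  a(30) = 12,  a(31) = 33,  a(32) = 2,  a(33) = 37,  a(34) = 0,  a(35) = 37,  a(36) = 36,  a(37) = 33,  a(38) = 26,  a(39) = 9,  a(40) = 6,  a(41) = 21.
The sequence repeats with period 40.
(635 - 0) mod 40 = 35, so a(635) = a(35) = 37.

37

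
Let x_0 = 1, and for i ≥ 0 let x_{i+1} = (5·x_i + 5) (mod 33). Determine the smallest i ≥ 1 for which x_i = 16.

Computing terms: x_0 = 1, x_1 = 10, x_2 = 22, x_3 = 16, x_4 = 19, x_5 = 1.
Since x_5 = x_0 = 1, the sequence is periodic with period 5.
The value 16 first appears (with i ≥ 1) at x_3.

3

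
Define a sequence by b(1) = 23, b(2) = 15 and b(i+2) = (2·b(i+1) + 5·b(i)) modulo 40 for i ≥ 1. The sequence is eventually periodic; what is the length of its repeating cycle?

Computing terms: b(1) = 23,  b(2) = 15,  b(3) = 25,  b(4) = 5,  b(5) = 15,  b(6) = 15,  b(7) = 25.
Since (b(6), b(7)) = (b(2), b(3)) = (15, 25) (two consecutive terms determine the rest), the sequence is eventually periodic: after a pre-period of length 1 it cycles with period 4.

4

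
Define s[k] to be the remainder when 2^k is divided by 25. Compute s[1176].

s[0] = 1, s[1] = 2, s[2] = 4, s[3] = 8, s[4] = 16, s[5] = 7, s[6] = 14, s[7] = 3, s[8] = 6, s[9] = 12, s[10] = 24, s[11] = 23, s[12] = 21, s[13] = 17, s[14] = 9, s[15] = 18, s[16] = 11, s[17] = 22, s[18] = 19, s[19] = 13, s[20] = 1.
The sequence repeats with period 20.
So s[1176] = s[0 + ((1176-0) mod 20)] = s[16] = 11.

11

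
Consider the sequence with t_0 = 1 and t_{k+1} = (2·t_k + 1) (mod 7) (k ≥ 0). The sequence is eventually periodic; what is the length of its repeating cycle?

3

We have t_0 = 1; t_1 = 3; t_2 = 0; t_3 = 1.
The sequence repeats with period 3.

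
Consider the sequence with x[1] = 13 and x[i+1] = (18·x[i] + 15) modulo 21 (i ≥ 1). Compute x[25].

Computing terms: x[1] = 13; x[2] = 18; x[3] = 3; x[4] = 6; x[5] = 18.
Since x[5] = x[2] = 18, the sequence is eventually periodic: after a pre-period of length 1 it cycles with period 3.
For i ≥ 2, x[i] depends only on (i - 2) mod 3. (25 - 2) mod 3 = 2, so x[25] = x[4] = 6.

6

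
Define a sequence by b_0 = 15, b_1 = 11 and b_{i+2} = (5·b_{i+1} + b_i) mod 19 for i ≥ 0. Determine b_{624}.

b_0 = 15,  b_1 = 11,  b_2 = 13,  b_3 = 0,  b_4 = 13,  b_5 = 8,  b_6 = 15,  b_7 = 7,  b_8 = 12,  b_9 = 10,  b_{10} = 5,  b_{11} = 16,  b_{12} = 9,  b_{13} = 4,  b_{14} = 10,  b_{15} = 16,  b_{16} = 14,  b_{17} = 10,  b_{18} = 7,  b_{19} = 7,  b_{20} = 4,  b_{21} = 8,  b_{22} = 6,  b_{23} = 0,  b_{24} = 6,  b_{25} = 11,  b_{26} = 4,  b_{27} = 12,  b_{28} = 7,  b_{29} = 9,  b_{30} = 14,  b_{31} = 3,  b_{32} = 10,  b_{33} = 15,  b_{34} = 9,  b_{35} = 3,  b_{36} = 5,  b_{37} = 9,  b_{38} = 12,  b_{39} = 12,  b_{40} = 15,  b_{41} = 11.
Since (b_{40}, b_{41}) = (b_0, b_1) = (15, 11) (two consecutive terms determine the rest), the sequence is periodic with period 40.
(624 - 0) mod 40 = 24, so b_{624} = b_{24} = 6.

6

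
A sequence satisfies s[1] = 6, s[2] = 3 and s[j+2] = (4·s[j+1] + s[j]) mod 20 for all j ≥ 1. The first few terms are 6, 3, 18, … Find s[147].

We have s[1] = 6; s[2] = 3; s[3] = 18; s[4] = 15; s[5] = 18; s[6] = 7; s[7] = 6; s[8] = 11; s[9] = 10; s[10] = 11; s[11] = 14; s[12] = 7; s[13] = 2; s[14] = 15; s[15] = 2; s[16] = 3; s[17] = 14; s[18] = 19; s[19] = 10; s[20] = 19; s[21] = 6; s[22] = 3.
Since (s[21], s[22]) = (s[1], s[2]) = (6, 3) (two consecutive terms determine the rest), the sequence is periodic with period 20.
(147 - 1) mod 20 = 6, so s[147] = s[7] = 6.

6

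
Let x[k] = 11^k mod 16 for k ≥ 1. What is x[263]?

3

x[1] = 11; x[2] = 9; x[3] = 3; x[4] = 1; x[5] = 11.
Since x[5] = x[1] = 11, the sequence is periodic with period 4.
So x[263] = x[1 + ((263-1) mod 4)] = x[3] = 3.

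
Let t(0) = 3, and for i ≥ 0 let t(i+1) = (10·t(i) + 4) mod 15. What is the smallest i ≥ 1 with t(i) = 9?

3

t(0) = 3, t(1) = 4, t(2) = 14, t(3) = 9, t(4) = 4.
Since t(4) = t(1) = 4, the sequence is eventually periodic: after a pre-period of length 1 it cycles with period 3.
The value 9 first appears (with i ≥ 1) at t(3).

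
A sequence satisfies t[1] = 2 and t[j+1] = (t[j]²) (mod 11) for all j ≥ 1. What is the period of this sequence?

t[1] = 2,  t[2] = 4,  t[3] = 5,  t[4] = 3,  t[5] = 9,  t[6] = 4.
Since t[6] = t[2] = 4, the sequence is eventually periodic: after a pre-period of length 1 it cycles with period 4.

4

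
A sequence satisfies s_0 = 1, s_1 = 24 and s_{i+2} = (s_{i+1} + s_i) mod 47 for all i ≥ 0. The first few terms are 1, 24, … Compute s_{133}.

Listing terms: s_0 = 1; s_1 = 24; s_2 = 25; s_3 = 2; s_4 = 27; s_5 = 29; s_6 = 9; s_7 = 38; s_8 = 0; s_9 = 38; s_{10} = 38; s_{11} = 29; s_{12} = 20; s_{13} = 2; s_{14} = 22; s_{15} = 24; s_{16} = 46; s_{17} = 23; s_{18} = 22; s_{19} = 45; s_{20} = 20; s_{21} = 18; s_{22} = 38; s_{23} = 9; s_{24} = 0; s_{25} = 9; s_{26} = 9; s_{27} = 18; s_{28} = 27; s_{29} = 45; s_{30} = 25; s_{31} = 23; s_{32} = 1; s_{33} = 24.
Since (s_{32}, s_{33}) = (s_0, s_1) = (1, 24) (two consecutive terms determine the rest), the sequence is periodic with period 32.
(133 - 0) mod 32 = 5, so s_{133} = s_5 = 29.

29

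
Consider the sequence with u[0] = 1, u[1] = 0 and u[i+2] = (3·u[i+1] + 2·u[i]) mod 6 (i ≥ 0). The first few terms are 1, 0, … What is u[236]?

4

We have u[0] = 1,  u[1] = 0,  u[2] = 2,  u[3] = 0,  u[4] = 4,  u[5] = 0,  u[6] = 2.
Since (u[5], u[6]) = (u[1], u[2]) = (0, 2) (two consecutive terms determine the rest), the sequence is eventually periodic: after a pre-period of length 1 it cycles with period 4.
For i ≥ 1, u[i] depends only on (i - 1) mod 4. (236 - 1) mod 4 = 3, so u[236] = u[4] = 4.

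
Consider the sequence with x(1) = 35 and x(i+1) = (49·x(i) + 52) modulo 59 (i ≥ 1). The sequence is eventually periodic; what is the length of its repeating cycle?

Listing terms: x(1) = 35; x(2) = 56; x(3) = 23; x(4) = 58; x(5) = 3; x(6) = 22; x(7) = 9; x(8) = 21; x(9) = 19; x(10) = 39; x(11) = 16; x(12) = 10; x(13) = 11; x(14) = 1; x(15) = 42; x(16) = 45; x(17) = 15; x(18) = 20; x(19) = 29; x(20) = 57; x(21) = 13; x(22) = 40; x(23) = 6; x(24) = 51; x(25) = 14; x(26) = 30; x(27) = 47; x(28) = 54; x(29) = 43; x(30) = 35.
The sequence repeats with period 29.

29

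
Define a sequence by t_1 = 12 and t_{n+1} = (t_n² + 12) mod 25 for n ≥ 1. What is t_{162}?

6

t_1 = 12, t_2 = 6, t_3 = 23, t_4 = 16, t_5 = 18, t_6 = 11, t_7 = 8, t_8 = 1, t_9 = 13, t_{10} = 6.
Since t_{10} = t_2 = 6, the sequence is eventually periodic: after a pre-period of length 1 it cycles with period 8.
For n ≥ 2, t_n depends only on (n - 2) mod 8. (162 - 2) mod 8 = 0, so t_{162} = t_2 = 6.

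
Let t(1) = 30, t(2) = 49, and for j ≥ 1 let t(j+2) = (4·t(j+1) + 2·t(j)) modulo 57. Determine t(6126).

Computing terms: t(1) = 30; t(2) = 49; t(3) = 28; t(4) = 39; t(5) = 41; t(6) = 14; t(7) = 24; t(8) = 10; t(9) = 31; t(10) = 30; t(11) = 11; t(12) = 47; t(13) = 39; t(14) = 22; t(15) = 52; t(16) = 24; t(17) = 29; t(18) = 50; t(19) = 30; t(20) = 49.
Since (t(19), t(20)) = (t(1), t(2)) = (30, 49) (two consecutive terms determine the rest), the sequence is periodic with period 18.
(6126 - 1) mod 18 = 5, so t(6126) = t(6) = 14.

14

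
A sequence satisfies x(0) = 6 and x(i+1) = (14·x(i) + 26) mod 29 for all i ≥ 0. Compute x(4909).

22

Listing terms: x(0) = 6,  x(1) = 23,  x(2) = 0,  x(3) = 26,  x(4) = 13,  x(5) = 5,  x(6) = 9,  x(7) = 7,  x(8) = 8,  x(9) = 22,  x(10) = 15,  x(11) = 4,  x(12) = 24,  x(13) = 14,  x(14) = 19,  x(15) = 2,  x(16) = 25,  x(17) = 28,  x(18) = 12,  x(19) = 20,  x(20) = 16,  x(21) = 18,  x(22) = 17,  x(23) = 3,  x(24) = 10,  x(25) = 21,  x(26) = 1,  x(27) = 11,  x(28) = 6.
Since x(28) = x(0) = 6, the sequence is periodic with period 28.
So x(4909) = x(0 + ((4909-0) mod 28)) = x(9) = 22.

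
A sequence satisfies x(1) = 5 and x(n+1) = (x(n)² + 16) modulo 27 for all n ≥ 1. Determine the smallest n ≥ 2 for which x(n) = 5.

Listing terms: x(1) = 5; x(2) = 14; x(3) = 23; x(4) = 5.
The sequence repeats with period 3.
The value 5 next appears (with n ≥ 2) at x(4).

4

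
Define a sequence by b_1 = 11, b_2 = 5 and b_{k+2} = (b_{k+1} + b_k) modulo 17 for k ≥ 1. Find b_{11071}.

Listing terms: b_1 = 11,  b_2 = 5,  b_3 = 16,  b_4 = 4,  b_5 = 3,  b_6 = 7,  b_7 = 10,  b_8 = 0,  b_9 = 10,  b_{10} = 10,  b_{11} = 3,  b_{12} = 13,  b_{13} = 16,  b_{14} = 12,  b_{15} = 11,  b_{16} = 6,  b_{17} = 0,  b_{18} = 6,  b_{19} = 6,  b_{20} = 12,  b_{21} = 1,  b_{22} = 13,  b_{23} = 14,  b_{24} = 10,  b_{25} = 7,  b_{26} = 0,  b_{27} = 7,  b_{28} = 7,  b_{29} = 14,  b_{30} = 4,  b_{31} = 1,  b_{32} = 5,  b_{33} = 6,  b_{34} = 11,  b_{35} = 0,  b_{36} = 11,  b_{37} = 11,  b_{38} = 5.
Since (b_{37}, b_{38}) = (b_1, b_2) = (11, 5) (two consecutive terms determine the rest), the sequence is periodic with period 36.
So b_{11071} = b_{1 + ((11071-1) mod 36)} = b_{19} = 6.

6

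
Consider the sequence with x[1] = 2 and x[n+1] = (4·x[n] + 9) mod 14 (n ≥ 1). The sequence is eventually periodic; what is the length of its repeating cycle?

We have x[1] = 2,  x[2] = 3,  x[3] = 7,  x[4] = 9,  x[5] = 3.
Since x[5] = x[2] = 3, the sequence is eventually periodic: after a pre-period of length 1 it cycles with period 3.

3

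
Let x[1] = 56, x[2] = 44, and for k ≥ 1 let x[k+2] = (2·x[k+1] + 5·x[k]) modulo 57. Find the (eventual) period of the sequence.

We have x[1] = 56,  x[2] = 44,  x[3] = 26,  x[4] = 44,  x[5] = 47,  x[6] = 29,  x[7] = 8,  x[8] = 47,  x[9] = 20,  x[10] = 47,  x[11] = 23,  x[12] = 53,  x[13] = 50,  x[14] = 23,  x[15] = 11,  x[16] = 23,  x[17] = 44,  x[18] = 32,  x[19] = 56,  x[20] = 44.
Since (x[19], x[20]) = (x[1], x[2]) = (56, 44) (two consecutive terms determine the rest), the sequence is periodic with period 18.

18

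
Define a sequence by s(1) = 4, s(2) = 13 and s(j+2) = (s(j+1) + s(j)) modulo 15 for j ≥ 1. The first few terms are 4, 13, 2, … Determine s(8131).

s(1) = 4,  s(2) = 13,  s(3) = 2,  s(4) = 0,  s(5) = 2,  s(6) = 2,  s(7) = 4,  s(8) = 6,  s(9) = 10,  s(10) = 1,  s(11) = 11,  s(12) = 12,  s(13) = 8,  s(14) = 5,  s(15) = 13,  s(16) = 3,  s(17) = 1,  s(18) = 4,  s(19) = 5,  s(20) = 9,  s(21) = 14,  s(22) = 8,  s(23) = 7,  s(24) = 0,  s(25) = 7,  s(26) = 7,  s(27) = 14,  s(28) = 6,  s(29) = 5,  s(30) = 11,  s(31) = 1,  s(32) = 12,  s(33) = 13,  s(34) = 10,  s(35) = 8,  s(36) = 3,  s(37) = 11,  s(38) = 14,  s(39) = 10,  s(40) = 9,  s(41) = 4,  s(42) = 13.
The sequence repeats with period 40.
So s(8131) = s(1 + ((8131-1) mod 40)) = s(11) = 11.

11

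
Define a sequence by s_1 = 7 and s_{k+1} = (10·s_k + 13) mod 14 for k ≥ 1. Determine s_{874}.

1

We have s_1 = 7,  s_2 = 13,  s_3 = 3,  s_4 = 1,  s_5 = 9,  s_6 = 5,  s_7 = 7.
The sequence repeats with period 6.
(874 - 1) mod 6 = 3, so s_{874} = s_4 = 1.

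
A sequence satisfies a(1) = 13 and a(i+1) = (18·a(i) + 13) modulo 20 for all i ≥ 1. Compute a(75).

Computing terms: a(1) = 13,  a(2) = 7,  a(3) = 19,  a(4) = 15,  a(5) = 3,  a(6) = 7.
Since a(6) = a(2) = 7, the sequence is eventually periodic: after a pre-period of length 1 it cycles with period 4.
For i ≥ 2, a(i) depends only on (i - 2) mod 4. (75 - 2) mod 4 = 1, so a(75) = a(3) = 19.

19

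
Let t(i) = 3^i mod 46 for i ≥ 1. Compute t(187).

t(1) = 3,  t(2) = 9,  t(3) = 27,  t(4) = 35,  t(5) = 13,  t(6) = 39,  t(7) = 25,  t(8) = 29,  t(9) = 41,  t(10) = 31,  t(11) = 1,  t(12) = 3.
Since t(12) = t(1) = 3, the sequence is periodic with period 11.
So t(187) = t(1 + ((187-1) mod 11)) = t(11) = 1.

1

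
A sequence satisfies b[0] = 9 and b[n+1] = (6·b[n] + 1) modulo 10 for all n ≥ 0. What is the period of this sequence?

Computing terms: b[0] = 9, b[1] = 5, b[2] = 1, b[3] = 7, b[4] = 3, b[5] = 9.
The sequence repeats with period 5.

5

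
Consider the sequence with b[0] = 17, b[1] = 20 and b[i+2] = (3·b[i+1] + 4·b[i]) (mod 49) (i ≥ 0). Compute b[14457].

44

b[0] = 17; b[1] = 20; b[2] = 30; b[3] = 23; b[4] = 42; b[5] = 22; b[6] = 38; b[7] = 6; b[8] = 23; b[9] = 44; b[10] = 28; b[11] = 15; b[12] = 10; b[13] = 41; b[14] = 16; b[15] = 16; b[16] = 14; b[17] = 8; b[18] = 31; b[19] = 27; b[20] = 9; b[21] = 37; b[22] = 0; b[23] = 1; b[24] = 3; b[25] = 13; b[26] = 2; b[27] = 9; b[28] = 35; b[29] = 43; b[30] = 24; b[31] = 48; b[32] = 44; b[33] = 30; b[34] = 21; b[35] = 36; b[36] = 45; b[37] = 34; b[38] = 37; b[39] = 2; b[40] = 7; b[41] = 29; b[42] = 17; b[43] = 20.
Since (b[42], b[43]) = (b[0], b[1]) = (17, 20) (two consecutive terms determine the rest), the sequence is periodic with period 42.
So b[14457] = b[0 + ((14457-0) mod 42)] = b[9] = 44.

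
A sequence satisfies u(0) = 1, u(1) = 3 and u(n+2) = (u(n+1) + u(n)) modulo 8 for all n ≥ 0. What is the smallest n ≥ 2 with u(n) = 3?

4

Listing terms: u(0) = 1, u(1) = 3, u(2) = 4, u(3) = 7, u(4) = 3, u(5) = 2, u(6) = 5, u(7) = 7, u(8) = 4, u(9) = 3, u(10) = 7, u(11) = 2, u(12) = 1, u(13) = 3.
The sequence repeats with period 12.
The value 3 first appears (with n ≥ 2) at u(4).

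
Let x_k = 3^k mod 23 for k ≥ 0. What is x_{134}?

9

We have x_0 = 1; x_1 = 3; x_2 = 9; x_3 = 4; x_4 = 12; x_5 = 13; x_6 = 16; x_7 = 2; x_8 = 6; x_9 = 18; x_{10} = 8; x_{11} = 1.
Since x_{11} = x_0 = 1, the sequence is periodic with period 11.
So x_{134} = x_{0 + ((134-0) mod 11)} = x_2 = 9.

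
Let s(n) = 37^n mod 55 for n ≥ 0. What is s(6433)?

Computing terms: s(0) = 1; s(1) = 37; s(2) = 49; s(3) = 53; s(4) = 36; s(5) = 12; s(6) = 4; s(7) = 38; s(8) = 31; s(9) = 47; s(10) = 34; s(11) = 48; s(12) = 16; s(13) = 42; s(14) = 14; s(15) = 23; s(16) = 26; s(17) = 27; s(18) = 9; s(19) = 3; s(20) = 1.
Since s(20) = s(0) = 1, the sequence is periodic with period 20.
So s(6433) = s(0 + ((6433-0) mod 20)) = s(13) = 42.

42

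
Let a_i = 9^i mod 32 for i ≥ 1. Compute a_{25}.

9

Listing terms: a_1 = 9; a_2 = 17; a_3 = 25; a_4 = 1; a_5 = 9.
The sequence repeats with period 4.
So a_{25} = a_{1 + ((25-1) mod 4)} = a_1 = 9.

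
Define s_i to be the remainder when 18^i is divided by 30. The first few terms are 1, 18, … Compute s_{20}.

We have s_0 = 1, s_1 = 18, s_2 = 24, s_3 = 12, s_4 = 6, s_5 = 18.
Since s_5 = s_1 = 18, the sequence is eventually periodic: after a pre-period of length 1 it cycles with period 4.
For i ≥ 1, s_i depends only on (i - 1) mod 4. (20 - 1) mod 4 = 3, so s_{20} = s_4 = 6.

6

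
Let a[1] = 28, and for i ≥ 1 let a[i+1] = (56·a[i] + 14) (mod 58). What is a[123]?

2

Computing terms: a[1] = 28; a[2] = 16; a[3] = 40; a[4] = 50; a[5] = 30; a[6] = 12; a[7] = 48; a[8] = 34; a[9] = 4; a[10] = 6; a[11] = 2; a[12] = 10; a[13] = 52; a[14] = 26; a[15] = 20; a[16] = 32; a[17] = 8; a[18] = 56; a[19] = 18; a[20] = 36; a[21] = 0; a[22] = 14; a[23] = 44; a[24] = 42; a[25] = 46; a[26] = 38; a[27] = 54; a[28] = 22; a[29] = 28.
Since a[29] = a[1] = 28, the sequence is periodic with period 28.
(123 - 1) mod 28 = 10, so a[123] = a[11] = 2.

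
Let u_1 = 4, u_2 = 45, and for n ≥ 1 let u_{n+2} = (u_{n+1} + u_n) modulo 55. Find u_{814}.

Computing terms: u_1 = 4,  u_2 = 45,  u_3 = 49,  u_4 = 39,  u_5 = 33,  u_6 = 17,  u_7 = 50,  u_8 = 12,  u_9 = 7,  u_{10} = 19,  u_{11} = 26,  u_{12} = 45,  u_{13} = 16,  u_{14} = 6,  u_{15} = 22,  u_{16} = 28,  u_{17} = 50,  u_{18} = 23,  u_{19} = 18,  u_{20} = 41,  u_{21} = 4,  u_{22} = 45.
Since (u_{21}, u_{22}) = (u_1, u_2) = (4, 45) (two consecutive terms determine the rest), the sequence is periodic with period 20.
(814 - 1) mod 20 = 13, so u_{814} = u_{14} = 6.

6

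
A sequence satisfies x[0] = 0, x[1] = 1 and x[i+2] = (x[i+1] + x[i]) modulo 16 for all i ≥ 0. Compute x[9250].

Computing terms: x[0] = 0,  x[1] = 1,  x[2] = 1,  x[3] = 2,  x[4] = 3,  x[5] = 5,  x[6] = 8,  x[7] = 13,  x[8] = 5,  x[9] = 2,  x[10] = 7,  x[11] = 9,  x[12] = 0,  x[13] = 9,  x[14] = 9,  x[15] = 2,  x[16] = 11,  x[17] = 13,  x[18] = 8,  x[19] = 5,  x[20] = 13,  x[21] = 2,  x[22] = 15,  x[23] = 1,  x[24] = 0,  x[25] = 1.
The sequence repeats with period 24.
(9250 - 0) mod 24 = 10, so x[9250] = x[10] = 7.

7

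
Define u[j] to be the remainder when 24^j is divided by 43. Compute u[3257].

17

u[1] = 24; u[2] = 17; u[3] = 21; u[4] = 31; u[5] = 13; u[6] = 11; u[7] = 6; u[8] = 15; u[9] = 16; u[10] = 40; u[11] = 14; u[12] = 35; u[13] = 23; u[14] = 36; u[15] = 4; u[16] = 10; u[17] = 25; u[18] = 41; u[19] = 38; u[20] = 9; u[21] = 1; u[22] = 24.
The sequence repeats with period 21.
(3257 - 1) mod 21 = 1, so u[3257] = u[2] = 17.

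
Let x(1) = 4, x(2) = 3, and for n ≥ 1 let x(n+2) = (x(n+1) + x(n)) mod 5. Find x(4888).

x(1) = 4; x(2) = 3; x(3) = 2; x(4) = 0; x(5) = 2; x(6) = 2; x(7) = 4; x(8) = 1; x(9) = 0; x(10) = 1; x(11) = 1; x(12) = 2; x(13) = 3; x(14) = 0; x(15) = 3; x(16) = 3; x(17) = 1; x(18) = 4; x(19) = 0; x(20) = 4; x(21) = 4; x(22) = 3.
Since (x(21), x(22)) = (x(1), x(2)) = (4, 3) (two consecutive terms determine the rest), the sequence is periodic with period 20.
(4888 - 1) mod 20 = 7, so x(4888) = x(8) = 1.

1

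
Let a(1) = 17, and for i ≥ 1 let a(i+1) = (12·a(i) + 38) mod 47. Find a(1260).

3

Computing terms: a(1) = 17; a(2) = 7; a(3) = 28; a(4) = 45; a(5) = 14; a(6) = 18; a(7) = 19; a(8) = 31; a(9) = 34; a(10) = 23; a(11) = 32; a(12) = 46; a(13) = 26; a(14) = 21; a(15) = 8; a(16) = 40; a(17) = 1; a(18) = 3; a(19) = 27; a(20) = 33; a(21) = 11; a(22) = 29; a(23) = 10; a(24) = 17.
The sequence repeats with period 23.
So a(1260) = a(1 + ((1260-1) mod 23)) = a(18) = 3.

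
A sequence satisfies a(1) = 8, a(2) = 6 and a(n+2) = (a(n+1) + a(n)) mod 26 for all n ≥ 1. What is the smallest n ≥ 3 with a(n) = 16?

We have a(1) = 8, a(2) = 6, a(3) = 14, a(4) = 20, a(5) = 8, a(6) = 2, a(7) = 10, a(8) = 12, a(9) = 22, a(10) = 8, a(11) = 4, a(12) = 12, a(13) = 16, a(14) = 2, a(15) = 18, a(16) = 20, a(17) = 12, a(18) = 6, a(19) = 18, a(20) = 24, a(21) = 16, a(22) = 14, a(23) = 4, a(24) = 18, a(25) = 22, a(26) = 14, a(27) = 10, a(28) = 24, a(29) = 8, a(30) = 6.
The sequence repeats with period 28.
The value 16 first appears (with n ≥ 3) at a(13).

13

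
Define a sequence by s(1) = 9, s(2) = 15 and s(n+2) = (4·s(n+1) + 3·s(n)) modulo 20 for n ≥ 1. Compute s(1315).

s(1) = 9, s(2) = 15, s(3) = 7, s(4) = 13, s(5) = 13, s(6) = 11, s(7) = 3, s(8) = 5, s(9) = 9, s(10) = 11, s(11) = 11, s(12) = 17, s(13) = 1, s(14) = 15, s(15) = 3, s(16) = 17, s(17) = 17, s(18) = 19, s(19) = 7, s(20) = 5, s(21) = 1, s(22) = 19, s(23) = 19, s(24) = 13, s(25) = 9, s(26) = 15.
Since (s(25), s(26)) = (s(1), s(2)) = (9, 15) (two consecutive terms determine the rest), the sequence is periodic with period 24.
(1315 - 1) mod 24 = 18, so s(1315) = s(19) = 7.

7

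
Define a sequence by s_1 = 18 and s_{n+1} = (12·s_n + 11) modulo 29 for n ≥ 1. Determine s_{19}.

s_1 = 18; s_2 = 24; s_3 = 9; s_4 = 3; s_5 = 18.
Since s_5 = s_1 = 18, the sequence is periodic with period 4.
So s_{19} = s_{1 + ((19-1) mod 4)} = s_3 = 9.

9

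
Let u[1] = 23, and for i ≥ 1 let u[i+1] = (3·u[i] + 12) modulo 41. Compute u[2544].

31

u[1] = 23,  u[2] = 40,  u[3] = 9,  u[4] = 39,  u[5] = 6,  u[6] = 30,  u[7] = 20,  u[8] = 31,  u[9] = 23.
Since u[9] = u[1] = 23, the sequence is periodic with period 8.
So u[2544] = u[1 + ((2544-1) mod 8)] = u[8] = 31.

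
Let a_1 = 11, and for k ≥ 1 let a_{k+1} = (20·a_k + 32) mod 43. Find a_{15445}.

10

a_1 = 11,  a_2 = 37,  a_3 = 41,  a_4 = 35,  a_5 = 1,  a_6 = 9,  a_7 = 40,  a_8 = 15,  a_9 = 31,  a_{10} = 7,  a_{11} = 0,  a_{12} = 32,  a_{13} = 27,  a_{14} = 13,  a_{15} = 34,  a_{16} = 24,  a_{17} = 39,  a_{18} = 38,  a_{19} = 18,  a_{20} = 5,  a_{21} = 3,  a_{22} = 6,  a_{23} = 23,  a_{24} = 19,  a_{25} = 25,  a_{26} = 16,  a_{27} = 8,  a_{28} = 20,  a_{29} = 2,  a_{30} = 29,  a_{31} = 10,  a_{32} = 17,  a_{33} = 28,  a_{34} = 33,  a_{35} = 4,  a_{36} = 26,  a_{37} = 36,  a_{38} = 21,  a_{39} = 22,  a_{40} = 42,  a_{41} = 12,  a_{42} = 14,  a_{43} = 11.
Since a_{43} = a_1 = 11, the sequence is periodic with period 42.
(15445 - 1) mod 42 = 30, so a_{15445} = a_{31} = 10.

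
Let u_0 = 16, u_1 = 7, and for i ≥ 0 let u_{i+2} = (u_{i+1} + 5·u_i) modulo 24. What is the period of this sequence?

12

We have u_0 = 16, u_1 = 7, u_2 = 15, u_3 = 2, u_4 = 5, u_5 = 15, u_6 = 16, u_7 = 19, u_8 = 3, u_9 = 2, u_{10} = 17, u_{11} = 3, u_{12} = 16, u_{13} = 7.
The sequence repeats with period 12.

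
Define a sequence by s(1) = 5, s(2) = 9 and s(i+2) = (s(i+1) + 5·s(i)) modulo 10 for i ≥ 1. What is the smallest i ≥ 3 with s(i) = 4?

3

Computing terms: s(1) = 5,  s(2) = 9,  s(3) = 4,  s(4) = 9,  s(5) = 9,  s(6) = 4.
Since (s(5), s(6)) = (s(2), s(3)) = (9, 4) (two consecutive terms determine the rest), the sequence is eventually periodic: after a pre-period of length 1 it cycles with period 3.
The value 4 first appears (with i ≥ 3) at s(3).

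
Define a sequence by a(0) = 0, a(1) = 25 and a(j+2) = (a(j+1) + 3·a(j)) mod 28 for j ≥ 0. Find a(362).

25

We have a(0) = 0, a(1) = 25, a(2) = 25, a(3) = 16, a(4) = 7, a(5) = 27, a(6) = 20, a(7) = 17, a(8) = 21, a(9) = 16, a(10) = 23, a(11) = 15, a(12) = 0, a(13) = 17, a(14) = 17, a(15) = 12, a(16) = 7, a(17) = 15, a(18) = 8, a(19) = 25, a(20) = 21, a(21) = 12, a(22) = 19, a(23) = 27, a(24) = 0, a(25) = 25.
The sequence repeats with period 24.
(362 - 0) mod 24 = 2, so a(362) = a(2) = 25.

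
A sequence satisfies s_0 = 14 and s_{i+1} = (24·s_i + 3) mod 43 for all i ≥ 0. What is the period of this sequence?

We have s_0 = 14,  s_1 = 38,  s_2 = 12,  s_3 = 33,  s_4 = 21,  s_5 = 34,  s_6 = 2,  s_7 = 8,  s_8 = 23,  s_9 = 39,  s_{10} = 36,  s_{11} = 7,  s_{12} = 42,  s_{13} = 22,  s_{14} = 15,  s_{15} = 19,  s_{16} = 29,  s_{17} = 11,  s_{18} = 9,  s_{19} = 4,  s_{20} = 13,  s_{21} = 14.
Since s_{21} = s_0 = 14, the sequence is periodic with period 21.

21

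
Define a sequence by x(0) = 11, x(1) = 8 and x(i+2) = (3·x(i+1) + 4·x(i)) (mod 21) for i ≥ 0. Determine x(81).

5

Computing terms: x(0) = 11,  x(1) = 8,  x(2) = 5,  x(3) = 5,  x(4) = 14,  x(5) = 20,  x(6) = 11,  x(7) = 8.
The sequence repeats with period 6.
So x(81) = x(0 + ((81-0) mod 6)) = x(3) = 5.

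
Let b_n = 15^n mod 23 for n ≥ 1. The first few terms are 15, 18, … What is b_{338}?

4

b_1 = 15, b_2 = 18, b_3 = 17, b_4 = 2, b_5 = 7, b_6 = 13, b_7 = 11, b_8 = 4, b_9 = 14, b_{10} = 3, b_{11} = 22, b_{12} = 8, b_{13} = 5, b_{14} = 6, b_{15} = 21, b_{16} = 16, b_{17} = 10, b_{18} = 12, b_{19} = 19, b_{20} = 9, b_{21} = 20, b_{22} = 1, b_{23} = 15.
The sequence repeats with period 22.
So b_{338} = b_{1 + ((338-1) mod 22)} = b_8 = 4.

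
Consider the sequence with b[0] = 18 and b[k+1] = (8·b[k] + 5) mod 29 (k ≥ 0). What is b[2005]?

0

We have b[0] = 18; b[1] = 4; b[2] = 8; b[3] = 11; b[4] = 6; b[5] = 24; b[6] = 23; b[7] = 15; b[8] = 9; b[9] = 19; b[10] = 12; b[11] = 14; b[12] = 1; b[13] = 13; b[14] = 22; b[15] = 7; b[16] = 3; b[17] = 0; b[18] = 5; b[19] = 16; b[20] = 17; b[21] = 25; b[22] = 2; b[23] = 21; b[24] = 28; b[25] = 26; b[26] = 10; b[27] = 27; b[28] = 18.
The sequence repeats with period 28.
So b[2005] = b[0 + ((2005-0) mod 28)] = b[17] = 0.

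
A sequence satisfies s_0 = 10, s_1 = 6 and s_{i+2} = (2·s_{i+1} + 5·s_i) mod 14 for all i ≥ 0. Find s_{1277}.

Listing terms: s_0 = 10; s_1 = 6; s_2 = 6; s_3 = 0; s_4 = 2; s_5 = 4; s_6 = 4; s_7 = 0; s_8 = 6; s_9 = 12; s_{10} = 12; s_{11} = 0; s_{12} = 4; s_{13} = 8; s_{14} = 8; s_{15} = 0; s_{16} = 12; s_{17} = 10; s_{18} = 10; s_{19} = 0; s_{20} = 8; s_{21} = 2; s_{22} = 2; s_{23} = 0; s_{24} = 10; s_{25} = 6.
Since (s_{24}, s_{25}) = (s_0, s_1) = (10, 6) (two consecutive terms determine the rest), the sequence is periodic with period 24.
So s_{1277} = s_{0 + ((1277-0) mod 24)} = s_5 = 4.

4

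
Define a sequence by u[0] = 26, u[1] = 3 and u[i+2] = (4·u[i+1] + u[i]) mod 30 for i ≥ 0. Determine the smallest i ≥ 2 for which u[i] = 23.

Computing terms: u[0] = 26; u[1] = 3; u[2] = 8; u[3] = 5; u[4] = 28; u[5] = 27; u[6] = 16; u[7] = 1; u[8] = 20; u[9] = 21; u[10] = 14; u[11] = 17; u[12] = 22; u[13] = 15; u[14] = 22; u[15] = 13; u[16] = 14; u[17] = 9; u[18] = 20; u[19] = 29; u[20] = 16; u[21] = 3; u[22] = 28; u[23] = 25; u[24] = 8; u[25] = 27; u[26] = 26; u[27] = 11; u[28] = 10; u[29] = 21; u[30] = 4; u[31] = 7; u[32] = 2; u[33] = 15; u[34] = 2; u[35] = 23; u[36] = 4; u[37] = 9; u[38] = 10; u[39] = 19; u[40] = 26; u[41] = 3.
Since (u[40], u[41]) = (u[0], u[1]) = (26, 3) (two consecutive terms determine the rest), the sequence is periodic with period 40.
The value 23 first appears (with i ≥ 2) at u[35].

35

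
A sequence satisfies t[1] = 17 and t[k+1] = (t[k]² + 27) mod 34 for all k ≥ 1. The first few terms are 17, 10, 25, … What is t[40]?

Listing terms: t[1] = 17, t[2] = 10, t[3] = 25, t[4] = 6, t[5] = 29, t[6] = 18, t[7] = 11, t[8] = 12, t[9] = 1, t[10] = 28, t[11] = 29.
Since t[11] = t[5] = 29, the sequence is eventually periodic: after a pre-period of length 4 it cycles with period 6.
For k ≥ 5, t[k] depends only on (k - 5) mod 6. (40 - 5) mod 6 = 5, so t[40] = t[10] = 28.

28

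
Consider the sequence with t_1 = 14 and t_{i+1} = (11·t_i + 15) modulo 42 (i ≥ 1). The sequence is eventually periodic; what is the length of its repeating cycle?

6

Computing terms: t_1 = 14; t_2 = 1; t_3 = 26; t_4 = 7; t_5 = 8; t_6 = 19; t_7 = 14.
Since t_7 = t_1 = 14, the sequence is periodic with period 6.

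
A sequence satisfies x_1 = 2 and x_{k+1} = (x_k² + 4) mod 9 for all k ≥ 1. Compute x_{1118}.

8

Listing terms: x_1 = 2; x_2 = 8; x_3 = 5; x_4 = 2.
The sequence repeats with period 3.
So x_{1118} = x_{1 + ((1118-1) mod 3)} = x_2 = 8.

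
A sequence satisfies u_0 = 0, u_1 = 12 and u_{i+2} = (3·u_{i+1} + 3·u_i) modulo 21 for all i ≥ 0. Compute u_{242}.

9

We have u_0 = 0,  u_1 = 12,  u_2 = 15,  u_3 = 18,  u_4 = 15,  u_5 = 15,  u_6 = 6,  u_7 = 0,  u_8 = 18,  u_9 = 12,  u_{10} = 6,  u_{11} = 12,  u_{12} = 12,  u_{13} = 9,  u_{14} = 0,  u_{15} = 6,  u_{16} = 18,  u_{17} = 9,  u_{18} = 18,  u_{19} = 18,  u_{20} = 3,  u_{21} = 0,  u_{22} = 9,  u_{23} = 6,  u_{24} = 3,  u_{25} = 6,  u_{26} = 6,  u_{27} = 15,  u_{28} = 0,  u_{29} = 3,  u_{30} = 9,  u_{31} = 15,  u_{32} = 9,  u_{33} = 9,  u_{34} = 12,  u_{35} = 0,  u_{36} = 15,  u_{37} = 3,  u_{38} = 12,  u_{39} = 3,  u_{40} = 3,  u_{41} = 18,  u_{42} = 0,  u_{43} = 12.
Since (u_{42}, u_{43}) = (u_0, u_1) = (0, 12) (two consecutive terms determine the rest), the sequence is periodic with period 42.
So u_{242} = u_{0 + ((242-0) mod 42)} = u_{32} = 9.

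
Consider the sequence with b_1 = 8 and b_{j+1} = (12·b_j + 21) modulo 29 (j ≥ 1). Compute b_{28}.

We have b_1 = 8, b_2 = 1, b_3 = 4, b_4 = 11, b_5 = 8.
Since b_5 = b_1 = 8, the sequence is periodic with period 4.
(28 - 1) mod 4 = 3, so b_{28} = b_4 = 11.

11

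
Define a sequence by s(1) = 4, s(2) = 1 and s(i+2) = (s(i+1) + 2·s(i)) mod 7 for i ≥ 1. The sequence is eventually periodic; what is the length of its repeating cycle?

3

s(1) = 4,  s(2) = 1,  s(3) = 2,  s(4) = 4,  s(5) = 1.
The sequence repeats with period 3.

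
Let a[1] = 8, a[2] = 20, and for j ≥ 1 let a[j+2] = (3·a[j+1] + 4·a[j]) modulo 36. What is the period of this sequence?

6

We have a[1] = 8, a[2] = 20, a[3] = 20, a[4] = 32, a[5] = 32, a[6] = 8, a[7] = 8, a[8] = 20.
The sequence repeats with period 6.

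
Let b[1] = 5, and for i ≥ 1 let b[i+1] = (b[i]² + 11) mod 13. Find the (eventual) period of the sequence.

3

We have b[1] = 5,  b[2] = 10,  b[3] = 7,  b[4] = 8,  b[5] = 10.
Since b[5] = b[2] = 10, the sequence is eventually periodic: after a pre-period of length 1 it cycles with period 3.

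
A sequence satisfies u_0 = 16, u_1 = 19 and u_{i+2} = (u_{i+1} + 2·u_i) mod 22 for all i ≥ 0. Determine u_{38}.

21

Listing terms: u_0 = 16,  u_1 = 19,  u_2 = 7,  u_3 = 1,  u_4 = 15,  u_5 = 17,  u_6 = 3,  u_7 = 15,  u_8 = 21,  u_9 = 7,  u_{10} = 5,  u_{11} = 19,  u_{12} = 7.
Since (u_{11}, u_{12}) = (u_1, u_2) = (19, 7) (two consecutive terms determine the rest), the sequence is eventually periodic: after a pre-period of length 1 it cycles with period 10.
For i ≥ 1, u_i depends only on (i - 1) mod 10. (38 - 1) mod 10 = 7, so u_{38} = u_8 = 21.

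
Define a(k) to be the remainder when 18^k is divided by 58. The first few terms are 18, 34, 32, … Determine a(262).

Computing terms: a(1) = 18; a(2) = 34; a(3) = 32; a(4) = 54; a(5) = 44; a(6) = 38; a(7) = 46; a(8) = 16; a(9) = 56; a(10) = 22; a(11) = 48; a(12) = 52; a(13) = 8; a(14) = 28; a(15) = 40; a(16) = 24; a(17) = 26; a(18) = 4; a(19) = 14; a(20) = 20; a(21) = 12; a(22) = 42; a(23) = 2; a(24) = 36; a(25) = 10; a(26) = 6; a(27) = 50; a(28) = 30; a(29) = 18.
Since a(29) = a(1) = 18, the sequence is periodic with period 28.
So a(262) = a(1 + ((262-1) mod 28)) = a(10) = 22.

22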